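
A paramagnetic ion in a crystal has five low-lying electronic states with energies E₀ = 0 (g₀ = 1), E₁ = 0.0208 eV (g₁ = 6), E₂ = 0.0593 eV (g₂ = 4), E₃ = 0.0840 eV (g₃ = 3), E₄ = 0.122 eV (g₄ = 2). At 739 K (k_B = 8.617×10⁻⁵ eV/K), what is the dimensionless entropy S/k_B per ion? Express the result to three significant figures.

2.64

k_BT = 8.617×10⁻⁵ × 739 K = 0.063680 eV.
Eᵢ/kT = 0, 0.32663, 0.93122, 1.3191, 1.9158.
Z = Σ gᵢe^(−Eᵢ/kT) = 1·e^(−0) + 6·e^(−0.32663) + 4·e^(−0.93122) + 3·e^(−1.3191) + 2·e^(−1.9158) = 1.0000 + 4.3281 + 1.5763 + 0.80213 + 0.29445 = 8.0010.
⟨E⟩ = Σ EᵢPᵢ = 0.035846 eV.
S/k_B = ln Z + ⟨E⟩/kT = ln(8.0010) + 0.035846/0.063680 = 2.0796 + 0.56291 = 2.64.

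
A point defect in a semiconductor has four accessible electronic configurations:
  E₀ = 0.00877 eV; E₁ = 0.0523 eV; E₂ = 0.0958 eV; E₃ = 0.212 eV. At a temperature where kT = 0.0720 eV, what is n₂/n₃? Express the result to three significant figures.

5.02

n₂/n₃ = exp[−(E₂−E₃)/kT] = exp(−(-0.1162 eV)/(0.0720 eV)) = exp(1.6139) = 5.02.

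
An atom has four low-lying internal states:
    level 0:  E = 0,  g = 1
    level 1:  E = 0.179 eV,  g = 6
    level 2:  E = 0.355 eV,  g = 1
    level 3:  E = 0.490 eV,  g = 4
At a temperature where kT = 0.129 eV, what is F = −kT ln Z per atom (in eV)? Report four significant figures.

-0.1258 eV

Eᵢ/kT = 0, 1.38760, 2.75194, 3.79845.
Z = Σ gᵢe^(−Eᵢ/kT) = 1·e^(−0) + 6·e^(−1.38760) + 1·e^(−2.75194) + 4·e^(−3.79845) = 1.00000 + 1.49804 + 0.0638040 + 0.0896219 = 2.65147.
F = −kT ln Z = −0.129 × ln(2.65147) = −0.129 × 0.975114 = -0.1258 eV.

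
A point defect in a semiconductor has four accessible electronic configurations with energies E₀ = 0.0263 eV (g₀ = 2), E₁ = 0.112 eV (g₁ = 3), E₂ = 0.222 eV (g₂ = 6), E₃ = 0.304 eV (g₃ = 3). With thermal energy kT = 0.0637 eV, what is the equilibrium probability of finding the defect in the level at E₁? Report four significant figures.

Eᵢ/kT = 0.412873, 1.75824, 3.48509, 4.77237.
Z = Σ gᵢe^(−Eᵢ/kT) = 2·e^(−0.412873) + 3·e^(−1.75824) + 6·e^(−3.48509) + 3·e^(−4.77237) = 1.32349 + 0.517044 + 0.183906 + 0.0253809 = 2.04982.
P₁ = g₁ e^(−E₁/kT) / Z = 0.517044/2.04982 = 0.2522.

0.2522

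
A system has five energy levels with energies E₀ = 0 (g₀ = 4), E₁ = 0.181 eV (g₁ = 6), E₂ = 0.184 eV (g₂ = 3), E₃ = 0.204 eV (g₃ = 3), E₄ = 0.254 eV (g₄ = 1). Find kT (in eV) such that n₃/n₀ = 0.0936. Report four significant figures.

0.09803 eV

n₃/n₀ = (g₃/g₀) exp[−(E₃−E₀)/kT] = 0.0936.
⇒ (E₃−E₀)/kT = ln((3/4)/0.0936) = ln(8.01282) = 2.08104.
kT = 0.204 eV / 2.08104 = 0.09803 eV.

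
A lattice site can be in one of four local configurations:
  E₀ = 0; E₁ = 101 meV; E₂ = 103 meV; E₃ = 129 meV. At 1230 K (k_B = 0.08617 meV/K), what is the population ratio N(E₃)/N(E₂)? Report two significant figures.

0.78

k_BT = 0.08617 × 1230 K = 106.0 meV.
n₃/n₂ = exp[−(E₃−E₂)/kT] = exp(−(26 meV)/(106.0 meV)) = exp(-0.2453) = 0.78.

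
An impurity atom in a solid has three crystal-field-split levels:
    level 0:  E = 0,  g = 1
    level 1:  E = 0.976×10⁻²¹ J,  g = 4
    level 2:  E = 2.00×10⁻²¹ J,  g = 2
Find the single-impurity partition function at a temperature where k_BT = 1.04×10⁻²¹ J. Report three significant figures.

Eᵢ/kT = 0, 0.93846, 1.9231.
Z = Σ gᵢe^(−Eᵢ/kT) = 1·e^(−0) + 4·e^(−0.93846) + 2·e^(−1.9231) = 1.0000 + 1.5649 + 0.29231 = 2.8572.

Z = 2.86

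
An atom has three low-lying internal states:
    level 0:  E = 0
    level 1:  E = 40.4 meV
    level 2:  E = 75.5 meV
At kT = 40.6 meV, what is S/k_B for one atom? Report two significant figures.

Eᵢ/kT = 0, 0.9951, 1.860.
Z = Σ e^(−Eᵢ/kT) = e^(−0) + e^(−0.9951) + e^(−1.860) = 1.000 + 0.3697 + 0.1557 = 1.525.
⟨E⟩ = Σ EᵢPᵢ = 17.50 meV.
S/k_B = ln Z + ⟨E⟩/kT = ln(1.525) + 17.50/40.6 = 0.4220 + 0.4310 = 0.85.

0.85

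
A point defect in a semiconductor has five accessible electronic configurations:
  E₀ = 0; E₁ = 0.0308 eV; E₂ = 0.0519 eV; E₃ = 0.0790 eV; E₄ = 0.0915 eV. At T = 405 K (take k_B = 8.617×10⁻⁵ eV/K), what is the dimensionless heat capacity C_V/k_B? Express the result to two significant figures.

k_BT = 8.617×10⁻⁵ × 405 K = 0.03490 eV.
Eᵢ/kT = 0, 0.8825, 1.487, 2.264, 2.622.
Z = Σ e^(−Eᵢ/kT) = e^(−0) + e^(−0.8825) + e^(−1.487) + e^(−2.264) + e^(−2.622) = 1.000 + 0.4137 + 0.2260 + 0.1039 + 0.07266 = 1.816.
⟨E⟩ = 0.02166 eV, ⟨E²⟩ = 0.001243 eV².
C_V/k_B = (⟨E²⟩ − ⟨E⟩²)/(kT)² = (0.001243 − 0.0004692)/0.001218 = 0.64.

0.64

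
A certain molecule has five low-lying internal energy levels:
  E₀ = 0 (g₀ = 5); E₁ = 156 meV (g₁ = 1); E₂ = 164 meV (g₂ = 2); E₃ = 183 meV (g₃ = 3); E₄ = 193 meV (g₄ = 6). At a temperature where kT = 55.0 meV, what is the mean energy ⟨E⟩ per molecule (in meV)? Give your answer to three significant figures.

14.7 meV

Eᵢ/kT = 0, 2.8364, 2.9818, 3.3273, 3.5091.
Z = Σ gᵢe^(−Eᵢ/kT) = 5·e^(−0) + 1·e^(−2.8364) + 2·e^(−2.9818) + 3·e^(−3.3273) + 6·e^(−3.5091) = 5.0000 + 0.058636 + 0.10140 + 0.10767 + 0.17954 = 5.4472.
⟨E⟩ = Σ Eᵢ gᵢe^(−Eᵢ/kT) / Z = (0·5.0000 + 156·0.058636 + 164·0.10140 + 183·0.10767 + 193·0.17954) / 5.4472 = 14.7 meV.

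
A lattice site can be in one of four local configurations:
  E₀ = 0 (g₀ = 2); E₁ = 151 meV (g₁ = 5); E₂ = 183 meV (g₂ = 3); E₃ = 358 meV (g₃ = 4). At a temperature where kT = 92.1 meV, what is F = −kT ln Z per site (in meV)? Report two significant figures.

-110 meV

Eᵢ/kT = 0, 1.640, 1.987, 3.887.
Z = Σ gᵢe^(−Eᵢ/kT) = 2·e^(−0) + 5·e^(−1.640) + 3·e^(−1.987) + 4·e^(−3.887) = 2.000 + 0.9699 + 0.4113 + 0.08203 = 3.463.
F = −kT ln Z = −92.1 × ln(3.463) = −92.1 × 1.242 = -110 meV.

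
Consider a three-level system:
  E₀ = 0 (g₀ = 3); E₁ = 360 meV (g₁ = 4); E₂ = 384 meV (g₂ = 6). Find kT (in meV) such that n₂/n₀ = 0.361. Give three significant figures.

n₂/n₀ = (g₂/g₀) exp[−(E₂−E₀)/kT] = 0.361.
⇒ (E₂−E₀)/kT = ln((6/3)/0.361) = ln(5.5402) = 1.7120.
kT = 384 meV / 1.7120 = 224 meV.

224 meV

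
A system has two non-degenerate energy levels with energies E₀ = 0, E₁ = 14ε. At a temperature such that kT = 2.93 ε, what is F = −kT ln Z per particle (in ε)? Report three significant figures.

Eᵢ/kT = 0, 4.7782.
Z = Σ e^(−Eᵢ/kT) = e^(−0) + e^(−4.7782) = 1.0000 + 0.0084111 = 1.0084.
F = −kT ln Z = −2.93 × ln(1.0084) = −2.93 × 0.0083649 = -0.0245 ε.

-0.0245 ε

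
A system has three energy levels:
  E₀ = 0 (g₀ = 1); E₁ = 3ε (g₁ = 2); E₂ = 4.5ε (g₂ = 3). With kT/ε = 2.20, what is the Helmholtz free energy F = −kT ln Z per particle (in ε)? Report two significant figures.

-1.4 ε

Eᵢ/kT = 0, 1.364, 2.045.
Z = Σ gᵢe^(−Eᵢ/kT) = 1·e^(−0) + 2·e^(−1.364) + 3·e^(−2.045) = 1.000 + 0.5113 + 0.3881 = 1.899.
F = −kT ln Z = −2.20 × ln(1.899) = −2.20 × 0.6413 = -1.4 ε.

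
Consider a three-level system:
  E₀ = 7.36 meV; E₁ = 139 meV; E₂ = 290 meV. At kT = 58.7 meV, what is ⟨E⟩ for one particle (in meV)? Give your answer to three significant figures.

Eᵢ/kT = 0.12538, 2.3680, 4.9404.
Z = Σ e^(−Eᵢ/kT) = e^(−0.12538) + e^(−2.3680) + e^(−4.9404) = 0.88216 + 0.093668 + 0.0071517 = 0.98298.
⟨E⟩ = Σ Eᵢ e^(−Eᵢ/kT) / Z = (7.36·0.88216 + 139·0.093668 + 290·0.0071517) / 0.98298 = 22.0 meV.

22.0 meV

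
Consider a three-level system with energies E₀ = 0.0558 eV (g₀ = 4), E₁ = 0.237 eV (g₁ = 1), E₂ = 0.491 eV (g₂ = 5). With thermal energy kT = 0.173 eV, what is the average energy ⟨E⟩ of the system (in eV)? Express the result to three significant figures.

Eᵢ/kT = 0.32254, 1.3699, 2.8382.
Z = Σ gᵢe^(−Eᵢ/kT) = 4·e^(−0.32254) + 1·e^(−1.3699) + 5·e^(−2.8382) = 2.8972 + 0.25413 + 0.29265 = 3.4440.
⟨E⟩ = Σ Eᵢ gᵢe^(−Eᵢ/kT) / Z = (0.0558·2.8972 + 0.237·0.25413 + 0.491·0.29265) / 3.4440 = 0.106 eV.

0.106 eV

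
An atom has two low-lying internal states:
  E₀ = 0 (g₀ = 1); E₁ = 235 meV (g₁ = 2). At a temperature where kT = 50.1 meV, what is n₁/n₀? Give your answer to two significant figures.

n₁/n₀ = (g₁/g₀) exp[−(E₁−E₀)/kT] = (2/1) × exp(−(235 meV)/(50.1 meV)) = (2/1) × exp(-4.691) = 0.018.

0.018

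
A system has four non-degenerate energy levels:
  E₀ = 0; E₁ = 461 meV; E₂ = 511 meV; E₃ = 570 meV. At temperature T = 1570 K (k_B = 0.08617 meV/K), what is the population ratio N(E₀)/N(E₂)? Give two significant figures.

k_BT = 0.08617 × 1570 K = 135.3 meV.
n₀/n₂ = exp[−(E₀−E₂)/kT] = exp(−(-511 meV)/(135.3 meV)) = exp(3.777) = 44.

44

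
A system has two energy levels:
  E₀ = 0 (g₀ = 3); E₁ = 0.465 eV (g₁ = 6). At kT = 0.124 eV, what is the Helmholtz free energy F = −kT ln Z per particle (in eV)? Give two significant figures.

Eᵢ/kT = 0, 3.750.
Z = Σ gᵢe^(−Eᵢ/kT) = 3·e^(−0) + 6·e^(−3.750) = 3.000 + 0.1411 = 3.141.
F = −kT ln Z = −0.124 × ln(3.141) = −0.124 × 1.145 = -0.14 eV.

-0.14 eV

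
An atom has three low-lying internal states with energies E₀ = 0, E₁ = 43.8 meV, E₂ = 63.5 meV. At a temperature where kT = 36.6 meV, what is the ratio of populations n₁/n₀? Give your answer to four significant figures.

0.3022

n₁/n₀ = exp[−(E₁−E₀)/kT] = exp(−(43.8 meV)/(36.6 meV)) = exp(-1.19672) = 0.3022.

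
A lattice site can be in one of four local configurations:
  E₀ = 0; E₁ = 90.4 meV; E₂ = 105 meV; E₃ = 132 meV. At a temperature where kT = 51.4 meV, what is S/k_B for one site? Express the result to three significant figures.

0.876

Eᵢ/kT = 0, 1.7588, 2.0428, 2.5681.
Z = Σ e^(−Eᵢ/kT) = e^(−0) + e^(−1.7588) + e^(−2.0428) + e^(−2.5681) = 1.0000 + 0.17225 + 0.12967 + 0.076681 = 1.3786.
⟨E⟩ = Σ EᵢPᵢ = 28.513 meV.
S/k_B = ln Z + ⟨E⟩/kT = ln(1.3786) + 28.513/51.4 = 0.32107 + 0.55473 = 0.876.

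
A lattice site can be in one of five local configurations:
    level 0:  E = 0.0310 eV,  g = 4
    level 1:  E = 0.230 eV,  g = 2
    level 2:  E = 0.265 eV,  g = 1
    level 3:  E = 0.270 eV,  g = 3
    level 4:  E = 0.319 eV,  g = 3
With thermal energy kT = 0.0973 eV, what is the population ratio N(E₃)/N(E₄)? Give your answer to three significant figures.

1.65

n₃/n₄ = (g₃/g₄) exp[−(E₃−E₄)/kT] = (3/3) × exp(−(-0.049 eV)/(0.0973 eV)) = (3/3) × exp(0.50360) = 1.65.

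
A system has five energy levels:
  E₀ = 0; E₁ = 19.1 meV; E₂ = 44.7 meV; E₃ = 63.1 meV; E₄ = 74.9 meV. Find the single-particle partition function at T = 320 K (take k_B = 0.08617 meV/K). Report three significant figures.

k_BT = 0.08617 × 320 K = 27.574 meV.
Eᵢ/kT = 0, 0.69268, 1.6211, 2.2884, 2.7163.
Z = Σ e^(−Eᵢ/kT) = e^(−0) + e^(−0.69268) + e^(−1.6211) + e^(−2.2884) + e^(−2.7163) = 1.0000 + 0.50023 + 0.19768 + 0.10143 + 0.066119 = 1.8655.

Z = 1.87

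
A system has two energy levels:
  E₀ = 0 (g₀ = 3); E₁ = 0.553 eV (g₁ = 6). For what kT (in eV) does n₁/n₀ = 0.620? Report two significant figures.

n₁/n₀ = (g₁/g₀) exp[−(E₁−E₀)/kT] = 0.620.
⇒ (E₁−E₀)/kT = ln((6/3)/0.620) = ln(3.226) = 1.171.
kT = 0.553 eV / 1.171 = 0.47 eV.

0.47 eV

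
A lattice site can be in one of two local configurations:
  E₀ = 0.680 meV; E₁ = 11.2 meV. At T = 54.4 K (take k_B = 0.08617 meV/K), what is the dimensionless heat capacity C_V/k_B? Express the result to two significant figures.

k_BT = 0.08617 × 54.4 K = 4.688 meV.
Eᵢ/kT = 0.1451, 2.389.
Z = Σ e^(−Eᵢ/kT) = e^(−0.1451) + e^(−2.389) = 0.8649 + 0.09172 = 0.9566.
⟨E⟩ = 1.689 meV, ⟨E²⟩ = 12.45 meV².
C_V/k_B = (⟨E²⟩ − ⟨E⟩²)/(kT)² = (12.45 − 2.853)/21.98 = 0.44.

0.44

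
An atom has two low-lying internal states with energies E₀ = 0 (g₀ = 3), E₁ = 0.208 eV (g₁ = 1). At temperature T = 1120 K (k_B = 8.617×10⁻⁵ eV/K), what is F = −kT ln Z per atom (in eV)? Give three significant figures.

k_BT = 8.617×10⁻⁵ × 1120 K = 0.096510 eV.
Eᵢ/kT = 0, 2.1552.
Z = Σ gᵢe^(−Eᵢ/kT) = 3·e^(−0) + 1·e^(−2.1552) = 3.0000 + 0.11588 = 3.1159.
F = −kT ln Z = −0.096510 × ln(3.1159) = −0.096510 × 1.1365 = -0.110 eV.

-0.110 eV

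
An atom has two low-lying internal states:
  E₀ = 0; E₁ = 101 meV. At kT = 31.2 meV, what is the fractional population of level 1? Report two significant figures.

Eᵢ/kT = 0, 3.237.
Z = Σ e^(−Eᵢ/kT) = e^(−0) + e^(−3.237) = 1.000 + 0.03928 = 1.039.
P₁ = e^(−E₁/kT) / Z = 0.03928/1.039 = 0.038.

0.038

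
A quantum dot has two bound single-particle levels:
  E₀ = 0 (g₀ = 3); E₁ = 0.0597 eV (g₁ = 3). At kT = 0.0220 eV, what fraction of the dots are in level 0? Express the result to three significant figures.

0.938

Eᵢ/kT = 0, 2.7136.
Z = Σ gᵢe^(−Eᵢ/kT) = 3·e^(−0) + 3·e^(−2.7136) = 3.0000 + 0.19889 = 3.1989.
P₀ = g₀ e^(−E₀/kT) / Z = 3.0000/3.1989 = 0.938.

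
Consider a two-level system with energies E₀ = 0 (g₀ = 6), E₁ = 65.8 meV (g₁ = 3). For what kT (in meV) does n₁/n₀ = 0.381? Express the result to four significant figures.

242.1 meV

n₁/n₀ = (g₁/g₀) exp[−(E₁−E₀)/kT] = 0.381.
⇒ (E₁−E₀)/kT = ln((3/6)/0.381) = ln(1.31234) = 0.271812.
kT = 65.8 meV / 0.271812 = 242.1 meV.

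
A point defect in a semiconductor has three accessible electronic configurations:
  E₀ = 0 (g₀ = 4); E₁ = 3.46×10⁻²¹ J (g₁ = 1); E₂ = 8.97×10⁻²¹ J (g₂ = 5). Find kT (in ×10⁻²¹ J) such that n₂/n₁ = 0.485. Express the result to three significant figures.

2.36 ×10⁻²¹ J

n₂/n₁ = (g₂/g₁) exp[−(E₂−E₁)/kT] = 0.485.
⇒ (E₂−E₁)/kT = ln((5/1)/0.485) = ln(10.309) = 2.3330.
kT = 5.51 ×10⁻²¹ J / 2.3330 = 2.36 ×10⁻²¹ J.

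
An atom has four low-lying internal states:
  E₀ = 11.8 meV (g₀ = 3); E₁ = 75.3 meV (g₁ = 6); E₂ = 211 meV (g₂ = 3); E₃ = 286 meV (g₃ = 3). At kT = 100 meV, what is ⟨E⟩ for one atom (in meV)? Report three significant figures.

61.4 meV

Eᵢ/kT = 0.11800, 0.75300, 2.1100, 2.8600.
Z = Σ gᵢe^(−Eᵢ/kT) = 3·e^(−0.11800) + 6·e^(−0.75300) + 3·e^(−2.1100) + 3·e^(−2.8600) = 2.6661 + 2.8257 + 0.36371 + 0.17181 = 6.0273.
⟨E⟩ = Σ Eᵢ gᵢe^(−Eᵢ/kT) / Z = (11.8·2.6661 + 75.3·2.8257 + 211·0.36371 + 286·0.17181) / 6.0273 = 61.4 meV.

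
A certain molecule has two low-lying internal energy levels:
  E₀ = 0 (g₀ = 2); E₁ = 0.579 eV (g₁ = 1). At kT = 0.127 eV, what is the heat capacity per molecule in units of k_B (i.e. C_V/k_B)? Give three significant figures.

Eᵢ/kT = 0, 4.5591.
Z = Σ gᵢe^(−Eᵢ/kT) = 2·e^(−0) + 1·e^(−4.5591) = 2.0000 + 0.010471 = 2.0105.
⟨E⟩ = 0.0030155 eV, ⟨E²⟩ = 0.0017460 eV².
C_V/k_B = (⟨E²⟩ − ⟨E⟩²)/(kT)² = (0.0017460 − 0.0000090932)/0.016129 = 0.108.

0.108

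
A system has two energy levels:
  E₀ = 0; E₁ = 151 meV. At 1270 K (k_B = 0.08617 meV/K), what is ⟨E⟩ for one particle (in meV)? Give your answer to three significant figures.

k_BT = 0.08617 × 1270 K = 109.44 meV.
Eᵢ/kT = 0, 1.3798.
Z = Σ e^(−Eᵢ/kT) = e^(−0) + e^(−1.3798) = 1.0000 + 0.25163 = 1.2516.
⟨E⟩ = Σ Eᵢ e^(−Eᵢ/kT) / Z = (0·1.0000 + 151·0.25163) / 1.2516 = 30.4 meV.

30.4 meV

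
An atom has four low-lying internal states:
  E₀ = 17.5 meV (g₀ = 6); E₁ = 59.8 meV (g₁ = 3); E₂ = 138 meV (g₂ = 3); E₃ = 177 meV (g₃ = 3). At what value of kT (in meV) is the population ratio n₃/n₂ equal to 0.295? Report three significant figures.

n₃/n₂ = (g₃/g₂) exp[−(E₃−E₂)/kT] = 0.295.
⇒ (E₃−E₂)/kT = ln((3/3)/0.295) = ln(3.3898) = 1.2208.
kT = 39 meV / 1.2208 = 31.9 meV.

31.9 meV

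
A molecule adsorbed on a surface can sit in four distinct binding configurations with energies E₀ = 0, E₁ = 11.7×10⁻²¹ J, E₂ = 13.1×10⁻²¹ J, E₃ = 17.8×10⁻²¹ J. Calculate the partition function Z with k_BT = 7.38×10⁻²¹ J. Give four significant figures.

Z = 1.464

Eᵢ/kT = 0, 1.58537, 1.77507, 2.41192.
Z = Σ e^(−Eᵢ/kT) = e^(−0) + e^(−1.58537) + e^(−1.77507) + e^(−2.41192) = 1.00000 + 0.204872 + 0.169472 + 0.0896430 = 1.46399.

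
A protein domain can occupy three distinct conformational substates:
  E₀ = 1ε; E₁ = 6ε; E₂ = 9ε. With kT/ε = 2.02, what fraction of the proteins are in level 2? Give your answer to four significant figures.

0.01727

Eᵢ/kT = 0.495050, 2.97030, 4.45545.
Z = Σ e^(−Eᵢ/kT) = e^(−0.495050) + e^(−2.97030) + e^(−4.45545) = 0.609540 + 0.0512879 + 0.0116151 = 0.672443.
P₂ = e^(−E₂/kT) / Z = 0.0116151/0.672443 = 0.01727.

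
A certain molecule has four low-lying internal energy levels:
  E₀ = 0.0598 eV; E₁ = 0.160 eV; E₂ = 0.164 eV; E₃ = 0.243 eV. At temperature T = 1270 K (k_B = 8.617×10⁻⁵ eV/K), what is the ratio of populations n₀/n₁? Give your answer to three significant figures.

k_BT = 8.617×10⁻⁵ × 1270 K = 0.10944 eV.
n₀/n₁ = exp[−(E₀−E₁)/kT] = exp(−(-0.1002 eV)/(0.10944 eV)) = exp(0.91557) = 2.50.

2.50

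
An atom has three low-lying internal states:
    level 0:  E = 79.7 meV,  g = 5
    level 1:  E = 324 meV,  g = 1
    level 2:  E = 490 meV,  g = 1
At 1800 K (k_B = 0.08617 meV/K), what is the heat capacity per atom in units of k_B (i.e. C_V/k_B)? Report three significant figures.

k_BT = 0.08617 × 1800 K = 155.11 meV.
Eᵢ/kT = 0.51383, 2.0888, 3.1590.
Z = Σ gᵢe^(−Eᵢ/kT) = 5·e^(−0.51383) + 1·e^(−2.0888) + 1·e^(−3.1590) = 2.9910 + 0.12384 + 0.042468 = 3.1573.
⟨E⟩ = 94.801 meV, ⟨E²⟩ = 13365 meV².
C_V/k_B = (⟨E²⟩ − ⟨E⟩²)/(kT)² = (13365 − 8987.2)/24059 = 0.182.

0.182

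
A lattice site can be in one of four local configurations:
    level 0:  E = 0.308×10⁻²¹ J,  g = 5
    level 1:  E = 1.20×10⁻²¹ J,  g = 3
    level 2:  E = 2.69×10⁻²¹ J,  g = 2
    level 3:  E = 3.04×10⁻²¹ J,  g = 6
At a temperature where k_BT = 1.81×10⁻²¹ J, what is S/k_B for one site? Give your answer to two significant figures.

2.6

Eᵢ/kT = 0.1702, 0.6630, 1.486, 1.680.
Z = Σ gᵢe^(−Eᵢ/kT) = 5·e^(−0.1702) + 3·e^(−0.6630) + 2·e^(−1.486) + 6·e^(−1.680) = 4.217 + 1.546 + 0.4526 + 1.118 = 7.334.
⟨E⟩ = Σ EᵢPᵢ = 1.059 ×10⁻²¹ J.
S/k_B = ln Z + ⟨E⟩/kT = ln(7.334) + 1.059/1.81 = 1.993 + 0.5851 = 2.6.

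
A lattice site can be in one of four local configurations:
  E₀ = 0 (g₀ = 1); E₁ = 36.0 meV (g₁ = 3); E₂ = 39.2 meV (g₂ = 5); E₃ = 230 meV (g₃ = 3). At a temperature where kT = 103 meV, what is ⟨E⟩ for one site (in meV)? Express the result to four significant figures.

Eᵢ/kT = 0, 0.349515, 0.380583, 2.23301.
Z = Σ gᵢe^(−Eᵢ/kT) = 1·e^(−0) + 3·e^(−0.349515) + 5·e^(−0.380583) + 3·e^(−2.23301) = 1.00000 + 2.11509 + 3.41731 + 0.321616 = 6.85402.
⟨E⟩ = Σ Eᵢ gᵢe^(−Eᵢ/kT) / Z = (0·1.00000 + 36.0·2.11509 + 39.2·3.41731 + 230·0.321616) / 6.85402 = 41.45 meV.

41.45 meV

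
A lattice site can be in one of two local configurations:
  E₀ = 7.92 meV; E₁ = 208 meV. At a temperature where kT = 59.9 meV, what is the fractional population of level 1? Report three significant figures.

Eᵢ/kT = 0.13222, 3.4725.
Z = Σ e^(−Eᵢ/kT) = e^(−0.13222) + e^(−3.4725) = 0.87615 + 0.031039 = 0.90719.
P₁ = e^(−E₁/kT) / Z = 0.031039/0.90719 = 0.0342.

0.0342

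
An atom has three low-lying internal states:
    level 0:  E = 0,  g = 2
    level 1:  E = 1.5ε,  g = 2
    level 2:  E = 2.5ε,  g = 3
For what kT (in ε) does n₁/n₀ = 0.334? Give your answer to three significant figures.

1.37 ε

n₁/n₀ = (g₁/g₀) exp[−(E₁−E₀)/kT] = 0.334.
⇒ (E₁−E₀)/kT = ln((2/2)/0.334) = ln(2.9940) = 1.0966.
kT = 1.5ε / 1.0966 = 1.37 ε.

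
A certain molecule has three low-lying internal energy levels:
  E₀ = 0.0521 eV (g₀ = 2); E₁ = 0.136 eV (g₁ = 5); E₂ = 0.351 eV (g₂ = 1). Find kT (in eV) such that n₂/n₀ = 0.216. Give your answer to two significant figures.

0.36 eV

n₂/n₀ = (g₂/g₀) exp[−(E₂−E₀)/kT] = 0.216.
⇒ (E₂−E₀)/kT = ln((1/2)/0.216) = ln(2.315) = 0.8394.
kT = 0.2989 eV / 0.8394 = 0.36 eV.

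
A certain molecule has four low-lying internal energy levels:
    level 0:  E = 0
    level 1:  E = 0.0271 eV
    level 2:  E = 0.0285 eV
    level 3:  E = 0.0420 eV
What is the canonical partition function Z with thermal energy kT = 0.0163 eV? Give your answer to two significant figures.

Eᵢ/kT = 0, 1.663, 1.748, 2.577.
Z = Σ e^(−Eᵢ/kT) = e^(−0) + e^(−1.663) + e^(−1.748) + e^(−2.577) = 1.000 + 0.1896 + 0.1741 + 0.07600 = 1.440.

Z = 1.4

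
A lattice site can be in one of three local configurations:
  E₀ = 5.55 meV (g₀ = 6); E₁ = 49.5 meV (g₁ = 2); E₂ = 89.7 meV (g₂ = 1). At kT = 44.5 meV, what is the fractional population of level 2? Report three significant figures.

Eᵢ/kT = 0.12472, 1.1124, 2.0157.
Z = Σ gᵢe^(−Eᵢ/kT) = 6·e^(−0.12472) + 2·e^(−1.1124) + 1·e^(−2.0157) = 5.2965 + 0.65754 + 0.13323 = 6.0873.
P₂ = g₂ e^(−E₂/kT) / Z = 0.13323/6.0873 = 0.0219.

0.0219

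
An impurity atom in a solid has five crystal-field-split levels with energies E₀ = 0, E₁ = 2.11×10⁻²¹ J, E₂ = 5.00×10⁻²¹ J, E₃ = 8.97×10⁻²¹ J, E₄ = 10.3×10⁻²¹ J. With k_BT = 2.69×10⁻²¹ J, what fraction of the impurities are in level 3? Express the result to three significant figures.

0.0213

Eᵢ/kT = 0, 0.78439, 1.8587, 3.3346, 3.8290.
Z = Σ e^(−Eᵢ/kT) = e^(−0) + e^(−0.78439) + e^(−1.8587) + e^(−3.3346) + e^(−3.8290) = 1.0000 + 0.45640 + 0.15588 + 0.035629 + 0.021731 = 1.6696.
P₃ = e^(−E₃/kT) / Z = 0.035629/1.6696 = 0.0213.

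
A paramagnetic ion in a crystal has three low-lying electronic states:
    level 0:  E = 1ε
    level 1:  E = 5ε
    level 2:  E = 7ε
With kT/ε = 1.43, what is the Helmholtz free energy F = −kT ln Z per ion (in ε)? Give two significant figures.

0.90 ε

Eᵢ/kT = 0.6993, 3.497, 4.895.
Z = Σ e^(−Eᵢ/kT) = e^(−0.6993) + e^(−3.497) + e^(−4.895) = 0.4969 + 0.03029 + 0.007484 = 0.5347.
F = −kT ln Z = −1.43 × ln(0.5347) = −1.43 × -0.6260 = 0.90 ε.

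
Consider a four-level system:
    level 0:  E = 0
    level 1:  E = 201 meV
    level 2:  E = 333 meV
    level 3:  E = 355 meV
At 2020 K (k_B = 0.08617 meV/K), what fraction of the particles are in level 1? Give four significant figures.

0.1978

k_BT = 0.08617 × 2020 K = 174.063 meV.
Eᵢ/kT = 0, 1.15475, 1.91310, 2.03949.
Z = Σ e^(−Eᵢ/kT) = e^(−0) + e^(−1.15475) + e^(−1.91310) + e^(−2.03949) = 1.00000 + 0.315136 + 0.147622 + 0.130095 = 1.59285.
P₁ = e^(−E₁/kT) / Z = 0.315136/1.59285 = 0.1978.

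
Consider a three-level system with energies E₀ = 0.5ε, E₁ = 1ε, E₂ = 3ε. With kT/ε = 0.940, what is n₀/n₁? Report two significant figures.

n₀/n₁ = exp[−(E₀−E₁)/kT] = exp(−(-0.5ε)/(0.940ε)) = exp(0.5319) = 1.7.

1.7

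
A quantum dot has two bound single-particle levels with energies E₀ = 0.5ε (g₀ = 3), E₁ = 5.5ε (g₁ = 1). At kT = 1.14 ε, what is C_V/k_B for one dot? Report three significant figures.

0.0792

Eᵢ/kT = 0.43860, 4.8246.
Z = Σ gᵢe^(−Eᵢ/kT) = 3·e^(−0.43860) + 1·e^(−4.8246) = 1.9348 + 0.0080298 = 1.9428.
⟨E⟩ = 0.52067 ε, ⟨E²⟩ = 0.37400 ε².
C_V/k_B = (⟨E²⟩ − ⟨E⟩²)/(kT)² = (0.37400 − 0.27110)/1.2996 = 0.0792.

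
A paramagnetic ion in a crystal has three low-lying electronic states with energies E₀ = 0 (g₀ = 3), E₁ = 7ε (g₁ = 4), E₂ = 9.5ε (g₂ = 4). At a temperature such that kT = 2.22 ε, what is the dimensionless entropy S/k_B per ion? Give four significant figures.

1.412

Eᵢ/kT = 0, 3.15315, 4.27928.
Z = Σ gᵢe^(−Eᵢ/kT) = 3·e^(−0) + 4·e^(−3.15315) + 4·e^(−4.27928) = 3.00000 + 0.170869 + 0.0554105 = 3.22628.
⟨E⟩ = Σ EᵢPᵢ = 0.533891 ε.
S/k_B = ln Z + ⟨E⟩/kT = ln(3.22628) + 0.533891/2.22 = 1.17133 + 0.240491 = 1.412.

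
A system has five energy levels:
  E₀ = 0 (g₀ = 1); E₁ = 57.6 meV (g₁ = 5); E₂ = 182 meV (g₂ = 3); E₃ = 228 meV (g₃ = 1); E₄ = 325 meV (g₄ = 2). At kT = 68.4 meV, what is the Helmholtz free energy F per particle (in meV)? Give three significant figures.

Eᵢ/kT = 0, 0.84211, 2.6608, 3.3333, 4.7515.
Z = Σ gᵢe^(−Eᵢ/kT) = 1·e^(−0) + 5·e^(−0.84211) + 3·e^(−2.6608) + 1·e^(−3.3333) + 2·e^(−4.7515) = 1.0000 + 2.1540 + 0.20968 + 0.035675 + 0.017277 = 3.4166.
F = −kT ln Z = −68.4 × ln(3.4166) = −68.4 × 1.2286 = -84.0 meV.

-84.0 meV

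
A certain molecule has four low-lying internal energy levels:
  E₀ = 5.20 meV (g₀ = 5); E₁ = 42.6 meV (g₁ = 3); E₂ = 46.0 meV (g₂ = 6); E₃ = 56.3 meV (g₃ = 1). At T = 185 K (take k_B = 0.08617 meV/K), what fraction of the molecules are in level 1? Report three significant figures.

k_BT = 0.08617 × 185 K = 15.941 meV.
Eᵢ/kT = 0.32620, 2.6724, 2.8856, 3.5318.
Z = Σ gᵢe^(−Eᵢ/kT) = 5·e^(−0.32620) + 3·e^(−2.6724) + 6·e^(−2.8856) + 1·e^(−3.5318) = 3.6083 + 0.20726 + 0.33493 + 0.029252 = 4.1797.
P₁ = g₁ e^(−E₁/kT) / Z = 0.20726/4.1797 = 0.0496.

0.0496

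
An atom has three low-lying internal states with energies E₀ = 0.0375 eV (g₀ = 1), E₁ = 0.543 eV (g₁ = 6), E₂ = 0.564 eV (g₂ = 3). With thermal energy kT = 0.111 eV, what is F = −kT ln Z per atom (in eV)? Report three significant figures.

0.0280 eV

Eᵢ/kT = 0.33784, 4.8919, 5.0811.
Z = Σ gᵢe^(−Eᵢ/kT) = 1·e^(−0.33784) + 6·e^(−4.8919) + 3·e^(−5.0811) = 0.71331 + 0.045043 + 0.018639 = 0.77699.
F = −kT ln Z = −0.111 × ln(0.77699) = −0.111 × -0.25233 = 0.0280 eV.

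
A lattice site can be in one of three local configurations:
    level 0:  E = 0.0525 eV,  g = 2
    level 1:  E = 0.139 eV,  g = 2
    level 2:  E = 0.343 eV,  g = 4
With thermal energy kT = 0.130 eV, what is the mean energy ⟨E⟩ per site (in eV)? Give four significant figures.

Eᵢ/kT = 0.403846, 1.06923, 2.63846.
Z = Σ gᵢe^(−Eᵢ/kT) = 2·e^(−0.403846) + 2·e^(−1.06923) + 4·e^(−2.63846) = 1.33549 + 0.686545 + 0.285885 = 2.30792.
⟨E⟩ = Σ Eᵢ gᵢe^(−Eᵢ/kT) / Z = (0.0525·1.33549 + 0.139·0.686545 + 0.343·0.285885) / 2.30792 = 0.1142 eV.

0.1142 eV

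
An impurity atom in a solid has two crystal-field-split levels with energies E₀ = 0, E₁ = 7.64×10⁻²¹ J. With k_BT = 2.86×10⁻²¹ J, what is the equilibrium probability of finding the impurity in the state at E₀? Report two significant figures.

Eᵢ/kT = 0, 2.671.
Z = Σ e^(−Eᵢ/kT) = e^(−0) + e^(−2.671) = 1.000 + 0.06918 = 1.069.
P₀ = e^(−E₀/kT) / Z = 1.000/1.069 = 0.94.

0.94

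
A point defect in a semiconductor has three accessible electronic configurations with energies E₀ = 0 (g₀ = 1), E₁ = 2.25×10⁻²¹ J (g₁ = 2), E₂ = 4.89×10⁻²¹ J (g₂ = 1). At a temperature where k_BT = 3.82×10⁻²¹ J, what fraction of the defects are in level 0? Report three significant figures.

Eᵢ/kT = 0, 0.58901, 1.2801.
Z = Σ gᵢe^(−Eᵢ/kT) = 1·e^(−0) + 2·e^(−0.58901) + 1·e^(−1.2801) = 1.0000 + 1.1098 + 0.27801 = 2.3878.
P₀ = g₀ e^(−E₀/kT) / Z = 1.0000/2.3878 = 0.419.

0.419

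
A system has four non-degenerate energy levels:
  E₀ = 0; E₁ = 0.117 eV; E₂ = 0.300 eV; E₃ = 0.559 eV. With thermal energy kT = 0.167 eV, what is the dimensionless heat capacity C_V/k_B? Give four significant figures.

0.4888

Eᵢ/kT = 0, 0.700599, 1.79641, 3.34731.
Z = Σ e^(−Eᵢ/kT) = e^(−0) + e^(−0.700599) + e^(−1.79641) + e^(−3.34731) = 1.00000 + 0.496288 + 0.165893 + 0.0351789 = 1.69736.
⟨E⟩ = 0.0751158 eV, ⟨E²⟩ = 0.0192751 eV².
C_V/k_B = (⟨E²⟩ − ⟨E⟩²)/(kT)² = (0.0192751 − 0.00564238)/0.0278890 = 0.4888.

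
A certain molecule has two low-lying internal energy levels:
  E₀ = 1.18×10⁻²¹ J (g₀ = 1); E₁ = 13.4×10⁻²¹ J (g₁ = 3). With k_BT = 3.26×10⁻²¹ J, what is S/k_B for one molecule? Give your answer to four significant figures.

Eᵢ/kT = 0.361963, 4.11043.
Z = Σ gᵢe^(−Eᵢ/kT) = 1·e^(−0.361963) + 3·e^(−4.11043) = 0.696308 + 0.0492022 = 0.745510.
⟨E⟩ = Σ EᵢPᵢ = 1.98650 ×10⁻²¹ J.
S/k_B = ln Z + ⟨E⟩/kT = ln(0.745510) + 1.98650/3.26 = -0.293687 + 0.609356 = 0.3157.

0.3157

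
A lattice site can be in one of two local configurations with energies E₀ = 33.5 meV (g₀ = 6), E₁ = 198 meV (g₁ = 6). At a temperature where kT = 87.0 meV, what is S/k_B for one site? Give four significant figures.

Eᵢ/kT = 0.385057, 2.27586.
Z = Σ gᵢe^(−Eᵢ/kT) = 6·e^(−0.385057) + 6·e^(−2.27586) = 4.08247 + 0.616251 = 4.69872.
⟨E⟩ = Σ EᵢPᵢ = 55.0747 meV.
S/k_B = ln Z + ⟨E⟩/kT = ln(4.69872) + 55.0747/87.0 = 1.54729 + 0.633043 = 2.180.

2.180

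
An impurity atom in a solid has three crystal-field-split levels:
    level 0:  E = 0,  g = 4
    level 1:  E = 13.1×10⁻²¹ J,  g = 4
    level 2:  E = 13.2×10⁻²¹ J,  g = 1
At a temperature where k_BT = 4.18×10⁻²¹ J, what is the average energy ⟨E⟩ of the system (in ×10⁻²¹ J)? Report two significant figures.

Eᵢ/kT = 0, 3.134, 3.158.
Z = Σ gᵢe^(−Eᵢ/kT) = 4·e^(−0) + 4·e^(−3.134) + 1·e^(−3.158) = 4.000 + 0.1742 + 0.04251 = 4.217.
⟨E⟩ = Σ Eᵢ gᵢe^(−Eᵢ/kT) / Z = (0·4.000 + 13.1·0.1742 + 13.2·0.04251) / 4.217 = 0.67 ×10⁻²¹ J.

0.67 ×10⁻²¹ J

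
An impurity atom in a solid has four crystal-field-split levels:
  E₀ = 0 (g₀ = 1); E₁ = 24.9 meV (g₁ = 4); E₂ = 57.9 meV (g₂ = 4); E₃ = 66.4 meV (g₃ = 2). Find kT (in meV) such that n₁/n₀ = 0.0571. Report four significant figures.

5.860 meV

n₁/n₀ = (g₁/g₀) exp[−(E₁−E₀)/kT] = 0.0571.
⇒ (E₁−E₀)/kT = ln((4/1)/0.0571) = ln(70.0525) = 4.24924.
kT = 24.9 meV / 4.24924 = 5.860 meV.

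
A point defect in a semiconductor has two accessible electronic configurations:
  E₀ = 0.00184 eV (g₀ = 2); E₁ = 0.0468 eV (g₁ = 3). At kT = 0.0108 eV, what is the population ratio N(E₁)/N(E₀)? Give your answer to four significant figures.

0.02334

n₁/n₀ = (g₁/g₀) exp[−(E₁−E₀)/kT] = (3/2) × exp(−(0.04496 eV)/(0.0108 eV)) = (3/2) × exp(-4.16296) = 0.02334.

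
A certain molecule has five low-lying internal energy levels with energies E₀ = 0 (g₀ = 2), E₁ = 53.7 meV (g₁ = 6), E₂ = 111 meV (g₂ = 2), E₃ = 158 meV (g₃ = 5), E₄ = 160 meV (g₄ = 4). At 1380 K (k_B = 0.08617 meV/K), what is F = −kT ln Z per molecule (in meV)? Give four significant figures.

-260.9 meV

k_BT = 0.08617 × 1380 K = 118.915 meV.
Eᵢ/kT = 0, 0.451583, 0.933440, 1.32868, 1.34550.
Z = Σ gᵢe^(−Eᵢ/kT) = 2·e^(−0) + 6·e^(−0.451583) + 2·e^(−0.933440) + 5·e^(−1.32868) + 4·e^(−1.34550) = 2.00000 + 3.81972 + 0.786398 + 1.32413 + 1.04164 = 8.97189.
F = −kT ln Z = −118.915 × ln(8.97189) = −118.915 × 2.19410 = -260.9 meV.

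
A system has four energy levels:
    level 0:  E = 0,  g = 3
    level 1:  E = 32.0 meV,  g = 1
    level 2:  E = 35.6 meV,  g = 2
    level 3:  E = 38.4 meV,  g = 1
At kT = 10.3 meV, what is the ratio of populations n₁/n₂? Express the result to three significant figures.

n₁/n₂ = (g₁/g₂) exp[−(E₁−E₂)/kT] = (1/2) × exp(−(-3.6 meV)/(10.3 meV)) = (1/2) × exp(0.34951) = 0.709.

0.709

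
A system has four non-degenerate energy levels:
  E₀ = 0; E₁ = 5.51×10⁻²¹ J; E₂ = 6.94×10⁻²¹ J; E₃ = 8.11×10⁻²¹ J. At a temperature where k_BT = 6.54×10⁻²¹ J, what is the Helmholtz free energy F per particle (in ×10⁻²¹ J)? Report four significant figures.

-4.746 ×10⁻²¹ J

Eᵢ/kT = 0, 0.842508, 1.06116, 1.24006.
Z = Σ e^(−Eᵢ/kT) = e^(−0) + e^(−0.842508) + e^(−1.06116) + e^(−1.24006) = 1.00000 + 0.430629 + 0.346054 + 0.289367 = 2.06605.
F = −kT ln Z = −6.54 × ln(2.06605) = −6.54 × 0.725639 = -4.746 ×10⁻²¹ J.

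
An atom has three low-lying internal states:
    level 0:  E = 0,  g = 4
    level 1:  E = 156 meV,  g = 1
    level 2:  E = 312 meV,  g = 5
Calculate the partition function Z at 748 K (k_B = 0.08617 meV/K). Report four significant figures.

k_BT = 0.08617 × 748 K = 64.4552 meV.
Eᵢ/kT = 0, 2.42029, 4.84057.
Z = Σ gᵢe^(−Eᵢ/kT) = 4·e^(−0) + 1·e^(−2.42029) + 5·e^(−4.84057) = 4.00000 + 0.0888958 + 0.0395127 = 4.12841.

Z = 4.128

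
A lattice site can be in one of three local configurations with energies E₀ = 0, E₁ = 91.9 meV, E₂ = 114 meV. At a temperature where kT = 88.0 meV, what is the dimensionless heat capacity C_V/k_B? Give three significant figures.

0.321

Eᵢ/kT = 0, 1.0443, 1.2955.
Z = Σ e^(−Eᵢ/kT) = e^(−0) + e^(−1.0443) + e^(−1.2955) = 1.0000 + 0.35194 + 0.27376 = 1.6257.
⟨E⟩ = 39.092 meV, ⟨E²⟩ = 4016.8 meV².
C_V/k_B = (⟨E²⟩ − ⟨E⟩²)/(kT)² = (4016.8 − 1528.2)/7744.0 = 0.321.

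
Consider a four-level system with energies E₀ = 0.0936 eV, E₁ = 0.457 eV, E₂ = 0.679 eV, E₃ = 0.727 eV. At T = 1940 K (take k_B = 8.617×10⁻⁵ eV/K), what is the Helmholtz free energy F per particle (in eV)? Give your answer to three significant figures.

0.0679 eV

k_BT = 8.617×10⁻⁵ × 1940 K = 0.16717 eV.
Eᵢ/kT = 0.55991, 2.7337, 4.0617, 4.3489.
Z = Σ e^(−Eᵢ/kT) = e^(−0.55991) + e^(−2.7337) + e^(−4.0617) + e^(−4.3489) = 0.57126 + 0.064978 + 0.017220 + 0.012921 = 0.66638.
F = −kT ln Z = −0.16717 × ln(0.66638) = −0.16717 × -0.40590 = 0.0679 eV.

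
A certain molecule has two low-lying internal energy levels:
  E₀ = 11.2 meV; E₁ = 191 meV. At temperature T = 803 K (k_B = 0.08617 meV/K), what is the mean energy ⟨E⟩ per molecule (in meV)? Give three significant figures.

k_BT = 0.08617 × 803 K = 69.195 meV.
Eᵢ/kT = 0.16186, 2.7603.
Z = Σ e^(−Eᵢ/kT) = e^(−0.16186) + e^(−2.7603) = 0.85056 + 0.063273 = 0.91383.
⟨E⟩ = Σ Eᵢ e^(−Eᵢ/kT) / Z = (11.2·0.85056 + 191·0.063273) / 0.91383 = 23.6 meV.

23.6 meV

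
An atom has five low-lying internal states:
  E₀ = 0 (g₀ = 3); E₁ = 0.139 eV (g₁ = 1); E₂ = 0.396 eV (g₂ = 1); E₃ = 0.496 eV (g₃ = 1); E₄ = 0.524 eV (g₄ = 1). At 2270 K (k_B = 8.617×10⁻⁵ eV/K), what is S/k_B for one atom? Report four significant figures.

k_BT = 8.617×10⁻⁵ × 2270 K = 0.195606 eV.
Eᵢ/kT = 0, 0.710612, 2.02448, 2.53571, 2.67885.
Z = Σ gᵢe^(−Eᵢ/kT) = 3·e^(−0) + 1·e^(−0.710612) + 1·e^(−2.02448) + 1·e^(−2.53571) + 1·e^(−2.67885) = 3.00000 + 0.491343 + 0.132062 + 0.0792055 + 0.0686420 = 3.77125.
⟨E⟩ = Σ EᵢPᵢ = 0.0519317 eV.
S/k_B = ln Z + ⟨E⟩/kT = ln(3.77125) + 0.0519317/0.195606 = 1.32741 + 0.265491 = 1.593.

1.593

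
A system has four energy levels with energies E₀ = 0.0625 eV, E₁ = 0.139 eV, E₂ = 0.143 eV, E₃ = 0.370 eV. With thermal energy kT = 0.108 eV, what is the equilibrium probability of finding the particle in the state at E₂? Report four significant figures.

0.2343

Eᵢ/kT = 0.578704, 1.28704, 1.32407, 3.42593.
Z = Σ e^(−Eᵢ/kT) = e^(−0.578704) + e^(−1.28704) + e^(−1.32407) + e^(−3.42593) = 0.560624 + 0.276087 + 0.266050 + 0.0325190 = 1.13528.
P₂ = e^(−E₂/kT) / Z = 0.266050/1.13528 = 0.2343.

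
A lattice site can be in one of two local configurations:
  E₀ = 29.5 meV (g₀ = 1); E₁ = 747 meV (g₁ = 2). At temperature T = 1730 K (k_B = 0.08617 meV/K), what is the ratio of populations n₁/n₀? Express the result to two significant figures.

0.016

k_BT = 0.08617 × 1730 K = 149.1 meV.
n₁/n₀ = (g₁/g₀) exp[−(E₁−E₀)/kT] = (2/1) × exp(−(717.5 meV)/(149.1 meV)) = (2/1) × exp(-4.812) = 0.016.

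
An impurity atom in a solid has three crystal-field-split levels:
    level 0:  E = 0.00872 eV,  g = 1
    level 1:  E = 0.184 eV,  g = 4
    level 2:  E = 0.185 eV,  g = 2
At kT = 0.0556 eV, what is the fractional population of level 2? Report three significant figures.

Eᵢ/kT = 0.15683, 3.3094, 3.3273.
Z = Σ gᵢe^(−Eᵢ/kT) = 1·e^(−0.15683) + 4·e^(−3.3094) + 2·e^(−3.3273) = 0.85485 + 0.14615 + 0.071780 = 1.0728.
P₂ = g₂ e^(−E₂/kT) / Z = 0.071780/1.0728 = 0.0669.

0.0669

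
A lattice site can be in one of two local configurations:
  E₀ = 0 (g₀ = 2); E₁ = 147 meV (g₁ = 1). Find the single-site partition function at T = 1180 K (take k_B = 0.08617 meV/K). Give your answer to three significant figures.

Z = 2.24

k_BT = 0.08617 × 1180 K = 101.68 meV.
Eᵢ/kT = 0, 1.4457.
Z = Σ gᵢe^(−Eᵢ/kT) = 2·e^(−0) + 1·e^(−1.4457) = 2.0000 + 0.23558 = 2.2356.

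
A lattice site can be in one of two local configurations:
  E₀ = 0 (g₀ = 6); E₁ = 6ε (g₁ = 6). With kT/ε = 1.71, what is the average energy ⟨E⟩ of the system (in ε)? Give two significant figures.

Eᵢ/kT = 0, 3.509.
Z = Σ gᵢe^(−Eᵢ/kT) = 6·e^(−0) + 6·e^(−3.509) = 6.000 + 0.1796 = 6.180.
⟨E⟩ = Σ Eᵢ gᵢe^(−Eᵢ/kT) / Z = (0·6.000 + 6·0.1796) / 6.180 = 0.17 ε.

0.17 ε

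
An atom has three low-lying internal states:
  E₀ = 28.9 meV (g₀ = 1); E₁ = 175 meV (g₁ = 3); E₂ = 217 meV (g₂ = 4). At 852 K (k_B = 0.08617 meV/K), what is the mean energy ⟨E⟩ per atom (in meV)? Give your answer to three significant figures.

97.5 meV

k_BT = 0.08617 × 852 K = 73.417 meV.
Eᵢ/kT = 0.39364, 2.3836, 2.9557.
Z = Σ gᵢe^(−Eᵢ/kT) = 1·e^(−0.39364) + 3·e^(−2.3836) + 4·e^(−2.9557) = 0.67460 + 0.27665 + 0.20817 = 1.1594.
⟨E⟩ = Σ Eᵢ gᵢe^(−Eᵢ/kT) / Z = (28.9·0.67460 + 175·0.27665 + 217·0.20817) / 1.1594 = 97.5 meV.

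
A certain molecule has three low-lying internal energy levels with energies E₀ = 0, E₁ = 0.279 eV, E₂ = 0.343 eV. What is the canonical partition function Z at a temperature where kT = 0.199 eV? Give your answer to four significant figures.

Z = 1.425

Eᵢ/kT = 0, 1.40201, 1.72362.
Z = Σ e^(−Eᵢ/kT) = e^(−0) + e^(−1.40201) + e^(−1.72362) = 1.00000 + 0.246102 + 0.178419 = 1.42452.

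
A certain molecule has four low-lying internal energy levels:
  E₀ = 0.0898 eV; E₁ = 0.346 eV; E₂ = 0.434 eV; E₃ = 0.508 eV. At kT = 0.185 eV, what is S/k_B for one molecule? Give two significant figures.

Eᵢ/kT = 0.4854, 1.870, 2.346, 2.746.
Z = Σ e^(−Eᵢ/kT) = e^(−0.4854) + e^(−1.870) + e^(−2.346) + e^(−2.746) = 0.6155 + 0.1541 + 0.09575 + 0.06418 = 0.9295.
⟨E⟩ = Σ EᵢPᵢ = 0.1966 eV.
S/k_B = ln Z + ⟨E⟩/kT = ln(0.9295) + 0.1966/0.185 = -0.07311 + 1.063 = 0.99.

0.99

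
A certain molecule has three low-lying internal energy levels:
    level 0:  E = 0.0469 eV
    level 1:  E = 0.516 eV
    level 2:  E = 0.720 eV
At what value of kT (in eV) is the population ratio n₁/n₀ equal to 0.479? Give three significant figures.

0.637 eV

n₁/n₀ = exp[−(E₁−E₀)/kT] = 0.479.
⇒ (E₁−E₀)/kT = ln(1/0.479) = ln(2.0877) = 0.73606.
kT = 0.4691 eV / 0.73606 = 0.637 eV.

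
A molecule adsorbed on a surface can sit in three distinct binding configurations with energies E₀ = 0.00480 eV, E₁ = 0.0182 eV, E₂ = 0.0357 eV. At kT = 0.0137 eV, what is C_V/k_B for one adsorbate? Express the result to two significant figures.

Eᵢ/kT = 0.3504, 1.328, 2.606.
Z = Σ e^(−Eᵢ/kT) = e^(−0.3504) + e^(−1.328) + e^(−2.606) = 0.7044 + 0.2650 + 0.07383 = 1.043.
⟨E⟩ = 0.01039 eV, ⟨E²⟩ = 0.0001899 eV².
C_V/k_B = (⟨E²⟩ − ⟨E⟩²)/(kT)² = (0.0001899 − 0.0001080)/0.0001877 = 0.44.

0.44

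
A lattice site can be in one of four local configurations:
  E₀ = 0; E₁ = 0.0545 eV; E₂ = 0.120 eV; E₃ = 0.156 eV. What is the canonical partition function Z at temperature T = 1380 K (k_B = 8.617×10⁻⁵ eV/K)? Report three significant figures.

Z = 2.27

k_BT = 8.617×10⁻⁵ × 1380 K = 0.11891 eV.
Eᵢ/kT = 0, 0.45833, 1.0092, 1.3119.
Z = Σ e^(−Eᵢ/kT) = e^(−0) + e^(−0.45833) + e^(−1.0092) + e^(−1.3119) = 1.0000 + 0.63234 + 0.36451 + 0.26931 = 2.2662.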